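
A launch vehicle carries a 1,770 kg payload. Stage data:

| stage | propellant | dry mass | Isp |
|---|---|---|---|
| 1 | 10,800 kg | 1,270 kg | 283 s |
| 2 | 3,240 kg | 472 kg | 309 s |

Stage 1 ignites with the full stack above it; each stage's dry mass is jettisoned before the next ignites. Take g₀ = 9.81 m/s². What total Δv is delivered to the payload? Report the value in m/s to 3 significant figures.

Ignition mass of stage 1 = 10,800+1,270 + 3,240+472 + 1,770 = 17,552 kg.
Stage 1: m₀ = 17,552 kg, m_f = 17,552 − 10,800 = 6,752 kg; Δv = 283×9.81×ln(2.6) = 2776.2×0.9553 ≈ 2652 m/s.
Stage 2: m₀ = 5,482 kg, m_f = 5,482 − 3,240 = 2,242 kg; Δv = 309×9.81×ln(2.445) = 3031.3×0.8941 ≈ 2710 m/s.
Total Δv = 2652 + 2710 = 5362 m/s.

Δv ≈ 5360 m/s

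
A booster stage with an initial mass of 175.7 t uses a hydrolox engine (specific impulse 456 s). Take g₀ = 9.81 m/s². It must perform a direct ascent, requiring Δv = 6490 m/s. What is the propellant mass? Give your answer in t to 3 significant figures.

propellant mass ≈ 135 t

v_e = Isp · g₀ = 456 × 9.81 = 4473.4 m/s.
m₀/m_f = exp(Δv / v_e) = exp(6490 / 4473.4) = exp(1.4508) = 4.2666.
m_f = 175.7 / 4.2666 = 41.1803 t, so propellant = m₀ − m_f = 175.7 − 41.1803 = 134.5197 t.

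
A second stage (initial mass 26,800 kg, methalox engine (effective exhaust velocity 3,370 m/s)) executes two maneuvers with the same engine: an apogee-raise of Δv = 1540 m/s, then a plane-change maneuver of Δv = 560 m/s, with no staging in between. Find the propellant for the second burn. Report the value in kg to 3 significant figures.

After the first burn: m = 26800 × exp(−1540/3370.0) = 26800 × 0.63320 = 16,969.8 kg.
After the second burn: m = 16,969.8 × exp(−560/3370.0) = 16,969.8 × 0.84690 = 14,371.7 kg.
Second-burn propellant = 16,969.8 − 14,371.7 = 2,598.1 kg.

propellant for the second burn ≈ 2600 kg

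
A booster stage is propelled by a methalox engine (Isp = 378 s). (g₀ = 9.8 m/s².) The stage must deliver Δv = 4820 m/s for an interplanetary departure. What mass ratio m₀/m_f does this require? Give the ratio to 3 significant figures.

mass ratio ≈ 3.67

v_e = Isp · g₀ = 378 × 9.8 = 3704.4 m/s.
m₀/m_f = exp(Δv / v_e) = exp(4820 / 3704.4) = exp(1.3012) = 3.6735.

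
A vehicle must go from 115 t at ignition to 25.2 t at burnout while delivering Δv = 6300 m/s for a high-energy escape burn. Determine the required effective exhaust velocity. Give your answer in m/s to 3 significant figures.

ln(m₀/m_f) = ln(115000/25200) = ln(4.563) = 1.5181.
Rocket equation: v_e = Δv / ln(m₀/m_f) = 6300 / 1.5181 = 4150.0 m/s.

v_e ≈ 4150 m/s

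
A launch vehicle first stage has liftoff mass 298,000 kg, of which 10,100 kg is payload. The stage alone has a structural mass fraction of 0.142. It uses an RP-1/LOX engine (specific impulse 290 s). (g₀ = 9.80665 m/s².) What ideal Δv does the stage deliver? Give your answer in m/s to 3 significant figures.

Stage wet mass = m₀ − payload = 298,000 − 10,100 = 287,900 kg.
Stage dry mass = ε × stage wet mass = 0.142 × 287,900 = 40,881.8 kg.
Burnout mass m_f = stage dry + payload = 40,881.8 + 10,100 = 50,981.8 kg.
v_e = Isp · g₀ = 290 × 9.80665 = 2843.9 m/s.
Using Δv = v_e ln(m₀/m_f): Δv = v_e · ln(298,000/50,981.8) = 2843.9 × ln(5.845) = 2843.9 × 1.7656 ≈ 5021 m/s.

Δv ≈ 5020 m/s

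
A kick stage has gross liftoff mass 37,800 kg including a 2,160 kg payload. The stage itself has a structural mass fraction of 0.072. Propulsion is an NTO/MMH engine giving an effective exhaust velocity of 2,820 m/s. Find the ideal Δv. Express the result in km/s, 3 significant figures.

Stage wet mass = m₀ − payload = 37,800 − 2,160 = 35,640 kg.
Stage dry mass = ε × stage wet mass = 0.072 × 35,640 = 2,566.08 kg.
Burnout mass m_f = stage dry + payload = 2,566.08 + 2,160 = 4,726.08 kg.
Rocket equation: Δv = v_e · ln(37,800/4,726.08) = 2820.0 × ln(7.998) = 2820.0 × 2.0792 ≈ 5863 m/s.

Δv ≈ 5.86 km/s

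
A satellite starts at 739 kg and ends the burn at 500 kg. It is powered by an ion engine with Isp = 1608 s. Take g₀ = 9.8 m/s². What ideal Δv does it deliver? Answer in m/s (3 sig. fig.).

v_e = Isp · g₀ = 1608 × 9.8 = 15758.4 m/s.
Δv = v_e · ln(m₀/m_f) = 15758.4 × ln(1.478) = 15758.4 × 0.3907 ≈ 6156.6 m/s.

Δv ≈ 6160 m/s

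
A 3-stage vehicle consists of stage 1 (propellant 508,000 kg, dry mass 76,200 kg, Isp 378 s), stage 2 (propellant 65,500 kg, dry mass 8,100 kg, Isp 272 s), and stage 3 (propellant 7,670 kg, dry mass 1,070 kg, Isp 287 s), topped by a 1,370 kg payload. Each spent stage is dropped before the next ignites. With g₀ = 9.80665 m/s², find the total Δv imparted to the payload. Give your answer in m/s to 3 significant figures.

Ignition mass of stage 1 = 508,000+76,200 + 65,500+8,100 + 7,670+1,070 + 1,370 = 667,910 kg.
Stage 1: m₀ = 667,910 kg, m_f = 667,910 − 508,000 = 159,910 kg; Δv = 378×9.80665×ln(4.177) = 3706.9×1.4295 ≈ 5299 m/s.
Stage 2: m₀ = 83,710 kg, m_f = 83,710 − 65,500 = 18,210 kg; Δv = 272×9.80665×ln(4.597) = 2667.4×1.5254 ≈ 4069 m/s.
Stage 3: m₀ = 10,110 kg, m_f = 10,110 − 7,670 = 2,440 kg; Δv = 287×9.80665×ln(4.143) = 2814.5×1.4215 ≈ 4001 m/s.
Total Δv = 5299 + 4069 + 4001 = 13369 m/s.

Δv ≈ 13400 m/s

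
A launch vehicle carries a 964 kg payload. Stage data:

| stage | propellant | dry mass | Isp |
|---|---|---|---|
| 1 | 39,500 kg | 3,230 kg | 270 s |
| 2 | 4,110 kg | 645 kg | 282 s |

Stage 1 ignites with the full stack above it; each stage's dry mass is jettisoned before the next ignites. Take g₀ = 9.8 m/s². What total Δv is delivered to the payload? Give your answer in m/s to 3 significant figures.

Ignition mass of stage 1 = 39,500+3,230 + 4,110+645 + 964 = 48,449 kg.
Stage 1: m₀ = 48,449 kg, m_f = 48,449 − 39,500 = 8,949 kg; Δv = 270×9.8×ln(5.414) = 2646.0×1.6890 ≈ 4469 m/s.
Stage 2: m₀ = 5,719 kg, m_f = 5,719 − 4,110 = 1,609 kg; Δv = 282×9.8×ln(3.554) = 2763.6×1.2682 ≈ 3505 m/s.
Total Δv = 4469 + 3505 = 7974 m/s.

Δv ≈ 7970 m/s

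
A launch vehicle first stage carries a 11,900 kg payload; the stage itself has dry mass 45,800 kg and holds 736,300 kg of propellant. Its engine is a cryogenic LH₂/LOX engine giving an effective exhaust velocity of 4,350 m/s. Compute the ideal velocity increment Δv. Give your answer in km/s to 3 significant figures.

m₀ = payload + dry + propellant = 11,900 + 45,800 + 736,300 = 794,000 kg.
m_f = payload + dry = 11,900 + 45,800 = 57,700 kg.
Δv = v_e · ln(m₀/m_f) = 4350.0 × ln(13.76) = 4350.0 × 2.6218 ≈ 11404.9 m/s.

Δv ≈ 11.4 km/s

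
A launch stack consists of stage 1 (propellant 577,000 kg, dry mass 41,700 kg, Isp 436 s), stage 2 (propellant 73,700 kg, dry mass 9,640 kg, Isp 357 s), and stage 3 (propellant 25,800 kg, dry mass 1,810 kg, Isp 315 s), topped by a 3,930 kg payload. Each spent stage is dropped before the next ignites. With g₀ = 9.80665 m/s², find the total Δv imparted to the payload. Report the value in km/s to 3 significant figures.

Δv ≈ 15.5 km/s

Ignition mass of stage 1 = 577,000+41,700 + 73,700+9,640 + 25,800+1,810 + 3,930 = 733,580 kg.
Stage 1: m₀ = 733,580 kg, m_f = 733,580 − 577,000 = 156,580 kg; Δv = 436×9.80665×ln(4.685) = 4275.7×1.5444 ≈ 6603 m/s.
Stage 2: m₀ = 114,880 kg, m_f = 114,880 − 73,700 = 41,180 kg; Δv = 357×9.80665×ln(2.79) = 3501.0×1.0259 ≈ 3592 m/s.
Stage 3: m₀ = 31,540 kg, m_f = 31,540 − 25,800 = 5,740 kg; Δv = 315×9.80665×ln(5.495) = 3089.1×1.7038 ≈ 5263 m/s.
Total Δv = 6603 + 3592 + 5263 = 15458 m/s.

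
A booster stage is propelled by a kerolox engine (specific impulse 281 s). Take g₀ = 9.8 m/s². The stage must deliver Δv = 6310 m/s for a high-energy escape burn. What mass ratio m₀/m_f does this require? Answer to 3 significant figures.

mass ratio ≈ 9.89

v_e = Isp · g₀ = 281 × 9.8 = 2753.8 m/s.
Using Δv = v_e ln(m₀/m_f): m₀/m_f = exp(Δv / v_e) = exp(6310 / 2753.8) = exp(2.2914) = 9.8886.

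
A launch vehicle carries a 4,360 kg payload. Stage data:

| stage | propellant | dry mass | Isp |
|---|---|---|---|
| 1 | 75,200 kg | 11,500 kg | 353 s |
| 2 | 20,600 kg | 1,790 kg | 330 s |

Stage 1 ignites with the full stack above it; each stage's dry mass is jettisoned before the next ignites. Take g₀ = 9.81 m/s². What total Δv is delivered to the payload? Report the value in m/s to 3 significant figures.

Δv ≈ 8520 m/s

Ignition mass of stage 1 = 75,200+11,500 + 20,600+1,790 + 4,360 = 113,450 kg.
Stage 1: m₀ = 113,450 kg, m_f = 113,450 − 75,200 = 38,250 kg; Δv = 353×9.81×ln(2.966) = 3462.9×1.0872 ≈ 3765 m/s.
Stage 2: m₀ = 26,750 kg, m_f = 26,750 − 20,600 = 6,150 kg; Δv = 330×9.81×ln(4.35) = 3237.3×1.4701 ≈ 4759 m/s.
Total Δv = 3765 + 4759 = 8524 m/s.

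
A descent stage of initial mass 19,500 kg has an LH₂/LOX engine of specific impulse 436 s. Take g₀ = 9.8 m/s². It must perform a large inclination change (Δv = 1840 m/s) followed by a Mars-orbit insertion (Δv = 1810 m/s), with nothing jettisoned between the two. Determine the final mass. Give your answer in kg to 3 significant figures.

final mass ≈ 8300 kg

v_e = Isp · g₀ = 436 × 9.8 = 4272.8 m/s.
After the first burn: m = 19500 × exp(−1840/4272.8) = 19500 × 0.65010 = 12,677 kg.
After the second burn: m = 12,677 × exp(−1810/4272.8) = 12,677 × 0.65468 = 8,299.38 kg.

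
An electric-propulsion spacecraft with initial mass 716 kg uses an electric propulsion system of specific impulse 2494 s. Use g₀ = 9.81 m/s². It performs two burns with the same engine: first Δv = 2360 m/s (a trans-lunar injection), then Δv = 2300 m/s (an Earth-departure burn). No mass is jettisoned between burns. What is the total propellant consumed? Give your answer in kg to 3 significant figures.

v_e = Isp · g₀ = 2494 × 9.81 = 24466.1 m/s.
After the first burn: m = 716 × exp(−2360/24466.1) = 716 × 0.90805 = 650.164 kg.
After the second burn: m = 650.164 × exp(−2300/24466.1) = 650.164 × 0.91028 = 591.831 kg.
Total propellant = m₀ − m_final = 716 − 591.831 = 124.169 kg.

total propellant consumed ≈ 124 kg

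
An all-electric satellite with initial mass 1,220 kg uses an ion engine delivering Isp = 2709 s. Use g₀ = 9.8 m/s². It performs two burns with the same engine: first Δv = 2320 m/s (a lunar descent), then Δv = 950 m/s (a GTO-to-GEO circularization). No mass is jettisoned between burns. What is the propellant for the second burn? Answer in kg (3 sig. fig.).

v_e = Isp · g₀ = 2709 × 9.8 = 26548.2 m/s.
After the first burn: m = 1220 × exp(−2320/26548.2) = 1220 × 0.91632 = 1,117.91 kg.
After the second burn: m = 1,117.91 × exp(−950/26548.2) = 1,117.91 × 0.96485 = 1,078.62 kg.
Second-burn propellant = 1,117.91 − 1,078.62 = 39.29 kg.

propellant for the second burn ≈ 39.3 kg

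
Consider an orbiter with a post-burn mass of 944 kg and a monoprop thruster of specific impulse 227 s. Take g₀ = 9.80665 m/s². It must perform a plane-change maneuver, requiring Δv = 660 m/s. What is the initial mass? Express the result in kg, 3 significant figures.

v_e = Isp · g₀ = 227 × 9.80665 = 2226.1 m/s.
Using Δv = v_e ln(m₀/m_f): m₀/m_f = exp(Δv / v_e) = exp(660 / 2226.1) = exp(0.2965) = 1.3451.
m₀ = m_f × 1.3451 = 944 × 1.3451 = 1,269.77 kg.

initial mass ≈ 1270 kg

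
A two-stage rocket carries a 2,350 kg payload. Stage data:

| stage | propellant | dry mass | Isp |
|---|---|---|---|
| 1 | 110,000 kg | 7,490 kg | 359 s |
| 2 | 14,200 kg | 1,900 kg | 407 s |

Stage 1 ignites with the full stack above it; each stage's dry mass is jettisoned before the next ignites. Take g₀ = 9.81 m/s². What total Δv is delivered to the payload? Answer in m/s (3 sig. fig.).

Ignition mass of stage 1 = 110,000+7,490 + 14,200+1,900 + 2,350 = 135,940 kg.
Stage 1: m₀ = 135,940 kg, m_f = 135,940 − 110,000 = 25,940 kg; Δv = 359×9.81×ln(5.241) = 3521.8×1.6564 ≈ 5834 m/s.
Stage 2: m₀ = 18,450 kg, m_f = 18,450 − 14,200 = 4,250 kg; Δv = 407×9.81×ln(4.341) = 3992.7×1.4681 ≈ 5862 m/s.
Total Δv = 5834 + 5862 = 11696 m/s.

Δv ≈ 11700 m/s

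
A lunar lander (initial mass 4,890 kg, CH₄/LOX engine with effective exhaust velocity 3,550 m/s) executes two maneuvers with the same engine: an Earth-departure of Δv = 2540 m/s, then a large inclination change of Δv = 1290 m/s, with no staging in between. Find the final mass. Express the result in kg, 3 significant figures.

After the first burn: m = 4890 × exp(−2540/3550.0) = 4890 × 0.48895 = 2,390.97 kg.
After the second burn: m = 2,390.97 × exp(−1290/3550.0) = 2,390.97 × 0.69532 = 1,662.49 kg.

final mass ≈ 1660 kg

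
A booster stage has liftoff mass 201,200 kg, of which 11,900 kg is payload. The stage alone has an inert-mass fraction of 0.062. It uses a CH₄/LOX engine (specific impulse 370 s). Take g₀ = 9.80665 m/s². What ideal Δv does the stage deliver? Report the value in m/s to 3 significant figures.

Stage wet mass = m₀ − payload = 201,200 − 11,900 = 189,300 kg.
Stage dry mass = ε × stage wet mass = 0.062 × 189,300 = 11,736.6 kg.
Burnout mass m_f = stage dry + payload = 11,736.6 + 11,900 = 23,636.6 kg.
v_e = Isp · g₀ = 370 × 9.80665 = 3628.5 m/s.
Rocket equation: Δv = v_e · ln(201,200/23,636.6) = 3628.5 × ln(8.512) = 3628.5 × 2.1415 ≈ 7770 m/s.

Δv ≈ 7770 m/s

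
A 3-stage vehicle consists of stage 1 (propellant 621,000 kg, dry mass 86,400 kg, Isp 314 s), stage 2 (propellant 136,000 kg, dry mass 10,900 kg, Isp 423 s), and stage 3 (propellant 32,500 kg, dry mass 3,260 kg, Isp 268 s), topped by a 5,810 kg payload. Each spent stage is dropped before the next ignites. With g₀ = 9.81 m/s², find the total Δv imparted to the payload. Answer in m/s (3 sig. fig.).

Ignition mass of stage 1 = 621,000+86,400 + 136,000+10,900 + 32,500+3,260 + 5,810 = 895,870 kg.
Stage 1: m₀ = 895,870 kg, m_f = 895,870 − 621,000 = 274,870 kg; Δv = 314×9.81×ln(3.259) = 3080.3×1.1815 ≈ 3639 m/s.
Stage 2: m₀ = 188,470 kg, m_f = 188,470 − 136,000 = 52,470 kg; Δv = 423×9.81×ln(3.592) = 4149.6×1.2787 ≈ 5306 m/s.
Stage 3: m₀ = 41,570 kg, m_f = 41,570 − 32,500 = 9,070 kg; Δv = 268×9.81×ln(4.583) = 2629.1×1.5224 ≈ 4003 m/s.
Total Δv = 3639 + 5306 + 4003 = 12948 m/s.

Δv ≈ 12900 m/s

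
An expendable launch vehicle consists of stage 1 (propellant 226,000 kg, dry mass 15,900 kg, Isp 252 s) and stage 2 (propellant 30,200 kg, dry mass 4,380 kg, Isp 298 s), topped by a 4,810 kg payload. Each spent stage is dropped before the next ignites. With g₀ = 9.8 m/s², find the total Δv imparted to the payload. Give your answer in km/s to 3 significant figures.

Ignition mass of stage 1 = 226,000+15,900 + 30,200+4,380 + 4,810 = 281,290 kg.
Stage 1: m₀ = 281,290 kg, m_f = 281,290 − 226,000 = 55,290 kg; Δv = 252×9.8×ln(5.088) = 2469.6×1.6268 ≈ 4018 m/s.
Stage 2: m₀ = 39,390 kg, m_f = 39,390 − 30,200 = 9,190 kg; Δv = 298×9.8×ln(4.286) = 2920.4×1.4554 ≈ 4250 m/s.
Total Δv = 4018 + 4250 = 8268 m/s.

Δv ≈ 8.27 km/s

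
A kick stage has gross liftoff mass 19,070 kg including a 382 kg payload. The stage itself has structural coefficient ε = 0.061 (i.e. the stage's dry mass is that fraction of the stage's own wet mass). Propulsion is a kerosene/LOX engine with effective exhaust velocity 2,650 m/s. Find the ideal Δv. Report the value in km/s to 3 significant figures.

Δv ≈ 6.70 km/s

Stage wet mass = m₀ − payload = 19,070 − 382 = 18,688 kg.
Stage dry mass = ε × stage wet mass = 0.061 × 18,688 = 1,139.97 kg.
Burnout mass m_f = stage dry + payload = 1,139.97 + 382 = 1,521.97 kg.
Δv = v_e · ln(19,070/1,521.97) = 2650.0 × ln(12.53) = 2650.0 × 2.5281 ≈ 6699 m/s.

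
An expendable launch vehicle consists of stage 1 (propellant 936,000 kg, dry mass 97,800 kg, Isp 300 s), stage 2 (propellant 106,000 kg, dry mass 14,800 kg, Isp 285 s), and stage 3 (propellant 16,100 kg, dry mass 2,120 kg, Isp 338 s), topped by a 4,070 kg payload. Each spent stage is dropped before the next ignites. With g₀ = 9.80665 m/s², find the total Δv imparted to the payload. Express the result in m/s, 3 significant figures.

Ignition mass of stage 1 = 936,000+97,800 + 106,000+14,800 + 16,100+2,120 + 4,070 = 1,176,890 kg.
Stage 1: m₀ = 1,176,890 kg, m_f = 1,176,890 − 936,000 = 240,890 kg; Δv = 300×9.80665×ln(4.886) = 2942.0×1.5863 ≈ 4667 m/s.
Stage 2: m₀ = 143,090 kg, m_f = 143,090 − 106,000 = 37,090 kg; Δv = 285×9.80665×ln(3.858) = 2794.9×1.3501 ≈ 3773 m/s.
Stage 3: m₀ = 22,290 kg, m_f = 22,290 − 16,100 = 6,190 kg; Δv = 338×9.80665×ln(3.601) = 3314.6×1.2812 ≈ 4247 m/s.
Total Δv = 4667 + 3773 + 4247 = 12687 m/s.

Δv ≈ 12700 m/s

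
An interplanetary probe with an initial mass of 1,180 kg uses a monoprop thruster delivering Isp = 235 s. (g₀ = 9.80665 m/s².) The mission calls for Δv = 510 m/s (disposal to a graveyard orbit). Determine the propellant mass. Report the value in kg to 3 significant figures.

propellant mass ≈ 234 kg

v_e = Isp · g₀ = 235 × 9.80665 = 2304.6 m/s.
By the Tsiolkovsky rocket equation, m₀/m_f = exp(Δv / v_e) = exp(510 / 2304.6) = exp(0.2213) = 1.2477.
m_f = 1,180 / 1.2477 = 945.74 kg, so propellant = m₀ − m_f = 1,180 − 945.74 = 234.26 kg.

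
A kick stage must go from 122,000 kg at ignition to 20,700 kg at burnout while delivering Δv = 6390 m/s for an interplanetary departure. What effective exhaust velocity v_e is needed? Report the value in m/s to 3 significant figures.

ln(m₀/m_f) = ln(122000/20700) = ln(5.894) = 1.7739.
Using Δv = v_e ln(m₀/m_f): v_e = Δv / ln(m₀/m_f) = 6390 / 1.7739 = 3602.3 m/s.

v_e ≈ 3600 m/s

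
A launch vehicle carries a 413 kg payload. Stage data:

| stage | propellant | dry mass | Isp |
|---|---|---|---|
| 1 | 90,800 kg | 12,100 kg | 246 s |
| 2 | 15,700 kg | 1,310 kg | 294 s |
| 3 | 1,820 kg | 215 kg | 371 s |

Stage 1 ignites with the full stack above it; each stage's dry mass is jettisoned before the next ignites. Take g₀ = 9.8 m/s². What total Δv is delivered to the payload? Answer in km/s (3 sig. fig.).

Ignition mass of stage 1 = 90,800+12,100 + 15,700+1,310 + 1,820+215 + 413 = 122,358 kg.
Stage 1: m₀ = 122,358 kg, m_f = 122,358 − 90,800 = 31,558 kg; Δv = 246×9.8×ln(3.877) = 2410.8×1.3551 ≈ 3267 m/s.
Stage 2: m₀ = 19,458 kg, m_f = 19,458 − 15,700 = 3,758 kg; Δv = 294×9.8×ln(5.178) = 2881.2×1.6444 ≈ 4738 m/s.
Stage 3: m₀ = 2,448 kg, m_f = 2,448 − 1,820 = 628 kg; Δv = 371×9.8×ln(3.898) = 3635.8×1.3605 ≈ 4946 m/s.
Total Δv = 3267 + 4738 + 4946 = 12951 m/s.

Δv ≈ 13.0 km/s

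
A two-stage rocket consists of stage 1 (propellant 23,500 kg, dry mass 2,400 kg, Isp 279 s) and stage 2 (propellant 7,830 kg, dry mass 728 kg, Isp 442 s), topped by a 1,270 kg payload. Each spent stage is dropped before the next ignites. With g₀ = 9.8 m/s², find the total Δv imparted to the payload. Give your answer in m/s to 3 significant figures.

Ignition mass of stage 1 = 23,500+2,400 + 7,830+728 + 1,270 = 35,728 kg.
Stage 1: m₀ = 35,728 kg, m_f = 35,728 − 23,500 = 12,228 kg; Δv = 279×9.8×ln(2.922) = 2734.2×1.0722 ≈ 2932 m/s.
Stage 2: m₀ = 9,828 kg, m_f = 9,828 − 7,830 = 1,998 kg; Δv = 442×9.8×ln(4.919) = 4331.6×1.5931 ≈ 6901 m/s.
Total Δv = 2932 + 6901 = 9833 m/s.

Δv ≈ 9830 m/s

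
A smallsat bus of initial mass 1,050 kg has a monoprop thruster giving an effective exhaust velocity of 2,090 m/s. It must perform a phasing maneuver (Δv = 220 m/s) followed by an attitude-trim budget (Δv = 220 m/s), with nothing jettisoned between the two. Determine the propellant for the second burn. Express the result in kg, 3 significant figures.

propellant for the second burn ≈ 94.4 kg

After the first burn: m = 1050 × exp(−220/2090.0) = 1050 × 0.90009 = 945.095 kg.
After the second burn: m = 945.095 × exp(−220/2090.0) = 945.095 × 0.90009 = 850.671 kg.
Second-burn propellant = 945.095 − 850.671 = 94.424 kg.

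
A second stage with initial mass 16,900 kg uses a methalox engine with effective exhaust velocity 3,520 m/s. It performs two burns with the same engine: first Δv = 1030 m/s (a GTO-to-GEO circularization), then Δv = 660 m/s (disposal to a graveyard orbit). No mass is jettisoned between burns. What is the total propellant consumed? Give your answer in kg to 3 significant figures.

total propellant consumed ≈ 6440 kg

After the first burn: m = 16900 × exp(−1030/3520.0) = 16900 × 0.74631 = 12,612.6 kg.
After the second burn: m = 12,612.6 × exp(−660/3520.0) = 12,612.6 × 0.82903 = 10,456.2 kg.
Total propellant = m₀ − m_final = 16900 − 10,456.2 = 6,443.8 kg.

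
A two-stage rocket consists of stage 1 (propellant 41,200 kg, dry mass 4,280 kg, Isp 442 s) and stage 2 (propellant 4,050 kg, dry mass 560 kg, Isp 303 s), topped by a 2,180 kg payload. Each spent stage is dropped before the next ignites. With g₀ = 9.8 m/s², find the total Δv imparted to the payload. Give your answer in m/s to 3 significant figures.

Δv ≈ 9420 m/s

Ignition mass of stage 1 = 41,200+4,280 + 4,050+560 + 2,180 = 52,270 kg.
Stage 1: m₀ = 52,270 kg, m_f = 52,270 − 41,200 = 11,070 kg; Δv = 442×9.8×ln(4.722) = 4331.6×1.5522 ≈ 6723 m/s.
Stage 2: m₀ = 6,790 kg, m_f = 6,790 − 4,050 = 2,740 kg; Δv = 303×9.8×ln(2.478) = 2969.4×0.9075 ≈ 2695 m/s.
Total Δv = 6723 + 2695 = 9418 m/s.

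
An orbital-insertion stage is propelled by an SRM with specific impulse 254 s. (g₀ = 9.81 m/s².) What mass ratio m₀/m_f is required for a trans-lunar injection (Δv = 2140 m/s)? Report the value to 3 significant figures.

v_e = Isp · g₀ = 254 × 9.81 = 2491.7 m/s.
By the Tsiolkovsky rocket equation, m₀/m_f = exp(Δv / v_e) = exp(2140 / 2491.7) = exp(0.8588) = 2.3604.

mass ratio ≈ 2.36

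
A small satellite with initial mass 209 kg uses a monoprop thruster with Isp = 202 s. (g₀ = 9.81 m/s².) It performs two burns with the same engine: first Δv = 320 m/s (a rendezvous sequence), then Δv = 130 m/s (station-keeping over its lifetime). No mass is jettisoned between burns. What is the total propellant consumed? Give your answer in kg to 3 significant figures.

total propellant consumed ≈ 42.5 kg

v_e = Isp · g₀ = 202 × 9.81 = 1981.6 m/s.
After the first burn: m = 209 × exp(−320/1981.6) = 209 × 0.85088 = 177.834 kg.
After the second burn: m = 177.834 × exp(−130/1981.6) = 177.834 × 0.93650 = 166.542 kg.
Total propellant = m₀ − m_final = 209 − 166.542 = 42.458 kg.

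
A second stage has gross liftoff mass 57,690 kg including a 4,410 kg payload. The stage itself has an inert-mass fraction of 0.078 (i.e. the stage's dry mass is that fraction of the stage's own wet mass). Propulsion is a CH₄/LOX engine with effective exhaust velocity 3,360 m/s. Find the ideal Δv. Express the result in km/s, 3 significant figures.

Δv ≈ 6.41 km/s

Stage wet mass = m₀ − payload = 57,690 − 4,410 = 53,280 kg.
Stage dry mass = ε × stage wet mass = 0.078 × 53,280 = 4,155.84 kg.
Burnout mass m_f = stage dry + payload = 4,155.84 + 4,410 = 8,565.84 kg.
From the ideal rocket equation, Δv = v_e · ln(57,690/8,565.84) = 3360.0 × ln(6.735) = 3360.0 × 1.9073 ≈ 6409 m/s.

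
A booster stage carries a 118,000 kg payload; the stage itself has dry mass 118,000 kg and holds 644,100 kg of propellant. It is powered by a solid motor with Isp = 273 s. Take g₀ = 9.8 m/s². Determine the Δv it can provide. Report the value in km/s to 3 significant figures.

v_e = Isp · g₀ = 273 × 9.8 = 2675.4 m/s.
m₀ = payload + dry + propellant = 118,000 + 118,000 + 644,100 = 880,100 kg.
m_f = payload + dry = 118,000 + 118,000 = 236,000 kg.
From the ideal rocket equation, Δv = v_e · ln(m₀/m_f) = 2675.4 × ln(3.729) = 2675.4 × 1.3162 ≈ 3521.4 m/s.

Δv ≈ 3.52 km/s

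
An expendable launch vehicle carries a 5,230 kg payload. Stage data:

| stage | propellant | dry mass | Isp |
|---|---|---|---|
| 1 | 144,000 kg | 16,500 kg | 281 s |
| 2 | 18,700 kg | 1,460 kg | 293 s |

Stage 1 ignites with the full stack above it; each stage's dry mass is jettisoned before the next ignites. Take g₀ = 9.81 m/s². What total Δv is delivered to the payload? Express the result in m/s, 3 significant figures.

Δv ≈ 7940 m/s

Ignition mass of stage 1 = 144,000+16,500 + 18,700+1,460 + 5,230 = 185,890 kg.
Stage 1: m₀ = 185,890 kg, m_f = 185,890 − 144,000 = 41,890 kg; Δv = 281×9.81×ln(4.438) = 2756.6×1.4901 ≈ 4108 m/s.
Stage 2: m₀ = 25,390 kg, m_f = 25,390 − 18,700 = 6,690 kg; Δv = 293×9.81×ln(3.795) = 2874.3×1.3337 ≈ 3834 m/s.
Total Δv = 4108 + 3834 = 7942 m/s.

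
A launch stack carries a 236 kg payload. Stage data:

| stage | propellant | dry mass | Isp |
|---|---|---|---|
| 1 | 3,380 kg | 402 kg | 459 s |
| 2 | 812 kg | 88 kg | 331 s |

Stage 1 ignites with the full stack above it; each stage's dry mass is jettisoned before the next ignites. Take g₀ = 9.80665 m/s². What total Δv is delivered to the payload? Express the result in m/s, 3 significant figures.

Δv ≈ 9300 m/s

Ignition mass of stage 1 = 3,380+402 + 812+88 + 236 = 4,918 kg.
Stage 1: m₀ = 4,918 kg, m_f = 4,918 − 3,380 = 1,538 kg; Δv = 459×9.80665×ln(3.198) = 4501.3×1.1624 ≈ 5232 m/s.
Stage 2: m₀ = 1,136 kg, m_f = 1,136 − 812 = 324 kg; Δv = 331×9.80665×ln(3.506) = 3246.0×1.2545 ≈ 4072 m/s.
Total Δv = 5232 + 4072 = 9304 m/s.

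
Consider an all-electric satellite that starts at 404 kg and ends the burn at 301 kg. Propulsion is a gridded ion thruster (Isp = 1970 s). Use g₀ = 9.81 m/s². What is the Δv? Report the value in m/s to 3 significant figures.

Δv ≈ 5690 m/s

v_e = Isp · g₀ = 1970 × 9.81 = 19325.7 m/s.
Rocket equation: Δv = v_e · ln(m₀/m_f) = 19325.7 × ln(1.342) = 19325.7 × 0.2943 ≈ 5687.6 m/s.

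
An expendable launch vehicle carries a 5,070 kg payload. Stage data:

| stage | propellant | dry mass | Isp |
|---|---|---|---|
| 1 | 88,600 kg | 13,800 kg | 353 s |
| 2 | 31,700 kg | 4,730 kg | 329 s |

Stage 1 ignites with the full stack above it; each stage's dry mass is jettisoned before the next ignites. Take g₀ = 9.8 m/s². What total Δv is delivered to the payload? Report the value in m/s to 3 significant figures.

Ignition mass of stage 1 = 88,600+13,800 + 31,700+4,730 + 5,070 = 143,900 kg.
Stage 1: m₀ = 143,900 kg, m_f = 143,900 − 88,600 = 55,300 kg; Δv = 353×9.8×ln(2.602) = 3459.4×0.9563 ≈ 3308 m/s.
Stage 2: m₀ = 41,500 kg, m_f = 41,500 − 31,700 = 9,800 kg; Δv = 329×9.8×ln(4.235) = 3224.2×1.4433 ≈ 4654 m/s.
Total Δv = 3308 + 4654 = 7962 m/s.

Δv ≈ 7960 m/s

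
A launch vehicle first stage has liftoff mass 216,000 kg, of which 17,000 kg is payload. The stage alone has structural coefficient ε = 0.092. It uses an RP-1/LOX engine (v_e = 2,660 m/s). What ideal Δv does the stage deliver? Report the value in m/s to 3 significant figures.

Δv ≈ 4820 m/s

Stage wet mass = m₀ − payload = 216,000 − 17,000 = 199,000 kg.
Stage dry mass = ε × stage wet mass = 0.092 × 199,000 = 18,308 kg.
Burnout mass m_f = stage dry + payload = 18,308 + 17,000 = 35,308 kg.
Δv = v_e · ln(216,000/35,308) = 2660.0 × ln(6.118) = 2660.0 × 1.8112 ≈ 4818 m/s.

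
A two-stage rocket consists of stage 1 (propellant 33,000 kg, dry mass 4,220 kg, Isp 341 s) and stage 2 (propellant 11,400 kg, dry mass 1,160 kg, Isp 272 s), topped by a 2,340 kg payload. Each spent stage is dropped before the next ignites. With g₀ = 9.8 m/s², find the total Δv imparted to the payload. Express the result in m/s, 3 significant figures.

Ignition mass of stage 1 = 33,000+4,220 + 11,400+1,160 + 2,340 = 52,120 kg.
Stage 1: m₀ = 52,120 kg, m_f = 52,120 − 33,000 = 19,120 kg; Δv = 341×9.8×ln(2.726) = 3341.8×1.0028 ≈ 3351 m/s.
Stage 2: m₀ = 14,900 kg, m_f = 14,900 − 11,400 = 3,500 kg; Δv = 272×9.8×ln(4.257) = 2665.6×1.4486 ≈ 3861 m/s.
Total Δv = 3351 + 3861 = 7212 m/s.

Δv ≈ 7210 m/s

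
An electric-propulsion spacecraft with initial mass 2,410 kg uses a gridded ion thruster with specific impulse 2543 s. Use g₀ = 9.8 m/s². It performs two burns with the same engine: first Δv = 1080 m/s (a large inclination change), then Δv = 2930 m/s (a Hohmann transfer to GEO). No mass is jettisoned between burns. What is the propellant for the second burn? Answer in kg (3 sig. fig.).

v_e = Isp · g₀ = 2543 × 9.8 = 24921.4 m/s.
After the first burn: m = 2410 × exp(−1080/24921.4) = 2410 × 0.95759 = 2,307.79 kg.
After the second burn: m = 2,307.79 × exp(−2930/24921.4) = 2,307.79 × 0.88908 = 2,051.81 kg.
Second-burn propellant = 2,307.79 − 2,051.81 = 255.98 kg.

propellant for the second burn ≈ 256 kg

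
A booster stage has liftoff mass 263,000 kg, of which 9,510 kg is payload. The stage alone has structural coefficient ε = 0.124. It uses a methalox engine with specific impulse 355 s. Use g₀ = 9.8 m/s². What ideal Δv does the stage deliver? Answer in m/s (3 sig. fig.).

Stage wet mass = m₀ − payload = 263,000 − 9,510 = 253,490 kg.
Stage dry mass = ε × stage wet mass = 0.124 × 253,490 = 31,432.8 kg.
Burnout mass m_f = stage dry + payload = 31,432.8 + 9,510 = 40,942.8 kg.
v_e = Isp · g₀ = 355 × 9.8 = 3479.0 m/s.
Δv = v_e · ln(263,000/40,942.8) = 3479.0 × ln(6.424) = 3479.0 × 1.8600 ≈ 6471 m/s.

Δv ≈ 6470 m/s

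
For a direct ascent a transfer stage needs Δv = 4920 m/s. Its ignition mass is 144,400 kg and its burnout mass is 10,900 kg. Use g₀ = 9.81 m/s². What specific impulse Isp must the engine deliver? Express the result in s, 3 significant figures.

ln(m₀/m_f) = ln(144400/10900) = ln(13.25) = 2.5838.
Using Δv = v_e ln(m₀/m_f): v_e = Δv / ln(m₀/m_f) = 4920 / 2.5838 = 1904.2 m/s.
Isp = v_e / g₀ = 1904.2 / 9.81 = 194.1 s.

Isp ≈ 194 s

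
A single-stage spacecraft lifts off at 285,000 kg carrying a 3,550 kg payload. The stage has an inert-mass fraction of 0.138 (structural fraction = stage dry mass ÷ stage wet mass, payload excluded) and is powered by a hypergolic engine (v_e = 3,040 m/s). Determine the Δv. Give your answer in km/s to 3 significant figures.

Δv ≈ 5.79 km/s

Stage wet mass = m₀ − payload = 285,000 − 3,550 = 281,450 kg.
Stage dry mass = ε × stage wet mass = 0.138 × 281,450 = 38,840.1 kg.
Burnout mass m_f = stage dry + payload = 38,840.1 + 3,550 = 42,390.1 kg.
From the ideal rocket equation, Δv = v_e · ln(285,000/42,390.1) = 3040.0 × ln(6.723) = 3040.0 × 1.9056 ≈ 5793 m/s.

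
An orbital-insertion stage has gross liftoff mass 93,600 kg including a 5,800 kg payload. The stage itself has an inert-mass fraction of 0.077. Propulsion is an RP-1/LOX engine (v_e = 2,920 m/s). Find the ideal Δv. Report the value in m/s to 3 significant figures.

Δv ≈ 5860 m/s

Stage wet mass = m₀ − payload = 93,600 − 5,800 = 87,800 kg.
Stage dry mass = ε × stage wet mass = 0.077 × 87,800 = 6,760.6 kg.
Burnout mass m_f = stage dry + payload = 6,760.6 + 5,800 = 12,560.6 kg.
By the Tsiolkovsky rocket equation, Δv = v_e · ln(93,600/12,560.6) = 2920.0 × ln(7.452) = 2920.0 × 2.0085 ≈ 5865 m/s.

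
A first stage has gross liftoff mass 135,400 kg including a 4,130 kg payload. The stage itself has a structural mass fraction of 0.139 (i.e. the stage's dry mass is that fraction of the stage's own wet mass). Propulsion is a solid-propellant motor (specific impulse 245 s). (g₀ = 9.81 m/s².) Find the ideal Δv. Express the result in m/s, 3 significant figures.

Stage wet mass = m₀ − payload = 135,400 − 4,130 = 131,270 kg.
Stage dry mass = ε × stage wet mass = 0.139 × 131,270 = 18,246.5 kg.
Burnout mass m_f = stage dry + payload = 18,246.5 + 4,130 = 22,376.5 kg.
v_e = Isp · g₀ = 245 × 9.81 = 2403.5 m/s.
Δv = v_e · ln(135,400/22,376.5) = 2403.5 × ln(6.051) = 2403.5 × 1.8002 ≈ 4327 m/s.

Δv ≈ 4330 m/s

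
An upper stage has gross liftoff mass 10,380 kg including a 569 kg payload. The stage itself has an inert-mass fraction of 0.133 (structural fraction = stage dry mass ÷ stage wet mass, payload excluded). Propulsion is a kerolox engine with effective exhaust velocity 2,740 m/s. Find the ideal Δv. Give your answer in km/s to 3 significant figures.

Δv ≈ 4.69 km/s

Stage wet mass = m₀ − payload = 10,380 − 569 = 9,811 kg.
Stage dry mass = ε × stage wet mass = 0.133 × 9,811 = 1,304.86 kg.
Burnout mass m_f = stage dry + payload = 1,304.86 + 569 = 1,873.86 kg.
Rocket equation: Δv = v_e · ln(10,380/1,873.86) = 2740.0 × ln(5.539) = 2740.0 × 1.7119 ≈ 4691 m/s.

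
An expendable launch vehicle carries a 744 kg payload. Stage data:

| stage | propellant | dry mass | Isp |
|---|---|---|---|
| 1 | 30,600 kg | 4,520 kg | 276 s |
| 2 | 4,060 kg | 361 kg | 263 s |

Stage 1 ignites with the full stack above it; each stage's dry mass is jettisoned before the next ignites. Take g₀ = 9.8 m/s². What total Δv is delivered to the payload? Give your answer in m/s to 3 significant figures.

Δv ≈ 7830 m/s

Ignition mass of stage 1 = 30,600+4,520 + 4,060+361 + 744 = 40,285 kg.
Stage 1: m₀ = 40,285 kg, m_f = 40,285 − 30,600 = 9,685 kg; Δv = 276×9.8×ln(4.16) = 2704.8×1.4254 ≈ 3855 m/s.
Stage 2: m₀ = 5,165 kg, m_f = 5,165 − 4,060 = 1,105 kg; Δv = 263×9.8×ln(4.674) = 2577.4×1.5421 ≈ 3975 m/s.
Total Δv = 3855 + 3975 = 7830 m/s.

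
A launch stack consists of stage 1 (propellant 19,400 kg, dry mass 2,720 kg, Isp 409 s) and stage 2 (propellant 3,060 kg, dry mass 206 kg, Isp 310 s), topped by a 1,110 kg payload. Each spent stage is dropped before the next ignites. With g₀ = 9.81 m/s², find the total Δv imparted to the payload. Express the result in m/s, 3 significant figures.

Ignition mass of stage 1 = 19,400+2,720 + 3,060+206 + 1,110 = 26,496 kg.
Stage 1: m₀ = 26,496 kg, m_f = 26,496 − 19,400 = 7,096 kg; Δv = 409×9.81×ln(3.734) = 4012.3×1.3175 ≈ 5286 m/s.
Stage 2: m₀ = 4,376 kg, m_f = 4,376 − 3,060 = 1,316 kg; Δv = 310×9.81×ln(3.325) = 3041.1×1.2015 ≈ 3654 m/s.
Total Δv = 5286 + 3654 = 8940 m/s.

Δv ≈ 8940 m/s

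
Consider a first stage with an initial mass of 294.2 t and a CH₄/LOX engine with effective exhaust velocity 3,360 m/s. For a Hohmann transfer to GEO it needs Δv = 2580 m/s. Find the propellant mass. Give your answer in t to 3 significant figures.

propellant mass ≈ 158 t

By the Tsiolkovsky rocket equation, m₀/m_f = exp(Δv / v_e) = exp(2580 / 3360.0) = exp(0.7679) = 2.1551.
m_f = 294.2 / 2.1551 = 136.513 t, so propellant = m₀ − m_f = 294.2 − 136.513 = 157.687 t.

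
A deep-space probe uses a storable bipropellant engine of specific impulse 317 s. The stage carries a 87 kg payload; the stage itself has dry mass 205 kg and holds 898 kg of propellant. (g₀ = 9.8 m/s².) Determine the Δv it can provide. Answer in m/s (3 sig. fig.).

Δv ≈ 4360 m/s

v_e = Isp · g₀ = 317 × 9.8 = 3106.6 m/s.
m₀ = payload + dry + propellant = 87 + 205 + 898 = 1,190 kg.
m_f = payload + dry = 87 + 205 = 292 kg.
By the Tsiolkovsky rocket equation, Δv = v_e · ln(m₀/m_f) = 3106.6 × ln(4.075) = 3106.6 × 1.4050 ≈ 4364.6 m/s.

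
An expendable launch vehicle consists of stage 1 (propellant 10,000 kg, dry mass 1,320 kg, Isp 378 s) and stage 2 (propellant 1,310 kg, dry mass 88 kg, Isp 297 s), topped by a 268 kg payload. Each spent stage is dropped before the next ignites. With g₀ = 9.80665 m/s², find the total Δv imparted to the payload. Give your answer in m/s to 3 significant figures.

Δv ≈ 9940 m/s

Ignition mass of stage 1 = 10,000+1,320 + 1,310+88 + 268 = 12,986 kg.
Stage 1: m₀ = 12,986 kg, m_f = 12,986 − 10,000 = 2,986 kg; Δv = 378×9.80665×ln(4.349) = 3706.9×1.4699 ≈ 5449 m/s.
Stage 2: m₀ = 1,666 kg, m_f = 1,666 − 1,310 = 356 kg; Δv = 297×9.80665×ln(4.68) = 2912.6×1.5433 ≈ 4495 m/s.
Total Δv = 5449 + 4495 = 9944 m/s.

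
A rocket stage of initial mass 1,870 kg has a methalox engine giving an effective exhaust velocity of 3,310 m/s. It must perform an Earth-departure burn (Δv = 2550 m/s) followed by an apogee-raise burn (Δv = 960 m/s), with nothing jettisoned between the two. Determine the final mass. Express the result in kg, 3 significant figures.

After the first burn: m = 1870 × exp(−2550/3310.0) = 1870 × 0.46283 = 865.492 kg.
After the second burn: m = 865.492 × exp(−960/3310.0) = 865.492 × 0.74824 = 647.596 kg.

final mass ≈ 648 kg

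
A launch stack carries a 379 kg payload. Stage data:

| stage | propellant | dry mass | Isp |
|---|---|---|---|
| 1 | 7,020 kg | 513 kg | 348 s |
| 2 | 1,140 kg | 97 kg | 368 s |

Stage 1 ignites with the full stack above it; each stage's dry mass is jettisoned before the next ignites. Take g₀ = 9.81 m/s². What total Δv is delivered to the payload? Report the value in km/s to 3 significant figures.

Δv ≈ 9.39 km/s

Ignition mass of stage 1 = 7,020+513 + 1,140+97 + 379 = 9,149 kg.
Stage 1: m₀ = 9,149 kg, m_f = 9,149 − 7,020 = 2,129 kg; Δv = 348×9.81×ln(4.297) = 3413.9×1.4580 ≈ 4977 m/s.
Stage 2: m₀ = 1,616 kg, m_f = 1,616 − 1,140 = 476 kg; Δv = 368×9.81×ln(3.395) = 3610.1×1.2223 ≈ 4413 m/s.
Total Δv = 4977 + 4413 = 9390 m/s.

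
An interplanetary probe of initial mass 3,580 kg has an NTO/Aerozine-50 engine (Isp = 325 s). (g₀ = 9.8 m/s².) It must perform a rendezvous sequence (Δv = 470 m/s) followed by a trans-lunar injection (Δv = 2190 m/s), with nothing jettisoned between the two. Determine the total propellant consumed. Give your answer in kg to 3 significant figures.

total propellant consumed ≈ 2030 kg

v_e = Isp · g₀ = 325 × 9.8 = 3185.0 m/s.
After the first burn: m = 3580 × exp(−470/3185.0) = 3580 × 0.86280 = 3,088.82 kg.
After the second burn: m = 3,088.82 × exp(−2190/3185.0) = 3,088.82 × 0.50278 = 1,553 kg.
Total propellant = m₀ − m_final = 3580 − 1,553 = 2,027 kg.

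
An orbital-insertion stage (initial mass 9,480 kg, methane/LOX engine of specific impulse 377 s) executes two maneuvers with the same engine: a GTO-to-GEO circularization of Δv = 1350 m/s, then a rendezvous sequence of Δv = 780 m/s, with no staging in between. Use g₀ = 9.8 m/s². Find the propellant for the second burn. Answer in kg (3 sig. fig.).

v_e = Isp · g₀ = 377 × 9.8 = 3694.6 m/s.
After the first burn: m = 9480 × exp(−1350/3694.6) = 9480 × 0.69392 = 6,578.36 kg.
After the second burn: m = 6,578.36 × exp(−780/3694.6) = 6,578.36 × 0.80968 = 5,326.37 kg.
Second-burn propellant = 6,578.36 − 5,326.37 = 1,251.99 kg.

propellant for the second burn ≈ 1250 kg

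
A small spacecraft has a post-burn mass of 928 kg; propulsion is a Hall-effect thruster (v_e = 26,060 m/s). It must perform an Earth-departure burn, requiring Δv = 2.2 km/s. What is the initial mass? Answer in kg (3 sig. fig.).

initial mass ≈ 1010 kg

m₀/m_f = exp(Δv / v_e) = exp(2200 / 26060.0) = exp(0.0844) = 1.0881.
m₀ = m_f × 1.0881 = 928 × 1.0881 = 1,009.76 kg.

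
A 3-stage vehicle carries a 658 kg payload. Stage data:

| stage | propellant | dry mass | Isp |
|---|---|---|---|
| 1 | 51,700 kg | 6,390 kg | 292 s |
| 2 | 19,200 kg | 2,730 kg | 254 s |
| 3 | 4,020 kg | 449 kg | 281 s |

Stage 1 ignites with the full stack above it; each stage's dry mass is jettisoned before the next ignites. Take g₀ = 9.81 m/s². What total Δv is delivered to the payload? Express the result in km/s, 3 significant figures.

Ignition mass of stage 1 = 51,700+6,390 + 19,200+2,730 + 4,020+449 + 658 = 85,147 kg.
Stage 1: m₀ = 85,147 kg, m_f = 85,147 − 51,700 = 33,447 kg; Δv = 292×9.81×ln(2.546) = 2864.5×0.9344 ≈ 2677 m/s.
Stage 2: m₀ = 27,057 kg, m_f = 27,057 − 19,200 = 7,857 kg; Δv = 254×9.81×ln(3.444) = 2491.7×1.2365 ≈ 3081 m/s.
Stage 3: m₀ = 5,127 kg, m_f = 5,127 − 4,020 = 1,107 kg; Δv = 281×9.81×ln(4.631) = 2756.6×1.5329 ≈ 4226 m/s.
Total Δv = 2677 + 3081 + 4226 = 9984 m/s.

Δv ≈ 9.98 km/s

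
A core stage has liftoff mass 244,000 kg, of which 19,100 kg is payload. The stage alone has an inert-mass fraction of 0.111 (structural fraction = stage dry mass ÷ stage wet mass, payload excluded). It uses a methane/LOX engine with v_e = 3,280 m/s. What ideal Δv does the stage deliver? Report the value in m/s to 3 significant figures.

Δv ≈ 5610 m/s

Stage wet mass = m₀ − payload = 244,000 − 19,100 = 224,900 kg.
Stage dry mass = ε × stage wet mass = 0.111 × 224,900 = 24,963.9 kg.
Burnout mass m_f = stage dry + payload = 24,963.9 + 19,100 = 44,063.9 kg.
Using Δv = v_e ln(m₀/m_f): Δv = v_e · ln(244,000/44,063.9) = 3280.0 × ln(5.537) = 3280.0 × 1.7115 ≈ 5614 m/s.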